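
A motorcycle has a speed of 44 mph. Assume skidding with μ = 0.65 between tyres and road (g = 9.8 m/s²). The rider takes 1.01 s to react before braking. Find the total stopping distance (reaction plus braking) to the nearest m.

Total stopping distance ≈ 50 m

44 mph × 0.44704 = 19.6698 m/s.
a = μg = 0.65 × 9.8 = 6.370 m/s².
Reaction distance = v·t_r = 19.6698 × 1.01 = 19.866 m.
Braking distance = v²/(2a) = 19.6698² / (2 × 6.370) = 386.901 / 12.740 = 30.369 m.
Total = 19.866 + 30.369 = 50.235 m.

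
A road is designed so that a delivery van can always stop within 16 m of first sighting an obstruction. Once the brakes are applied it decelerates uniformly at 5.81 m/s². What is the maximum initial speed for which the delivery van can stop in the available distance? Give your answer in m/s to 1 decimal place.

v²/(2a) = d ⇒ v = √(2 × 5.810 × 16) = √185.92 = 13.6352 m/s.

Maximum speed ≈ 13.6 m/s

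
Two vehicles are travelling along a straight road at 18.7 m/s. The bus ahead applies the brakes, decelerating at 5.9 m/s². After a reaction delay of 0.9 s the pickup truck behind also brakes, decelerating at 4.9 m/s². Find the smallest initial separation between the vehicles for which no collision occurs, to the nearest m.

Leader travels v²/(2a_L) = 349.690 / 11.800 = 29.635 m before stopping.
Follower covers v·t_r = 18.7000 × 0.9 = 16.830 m while reacting, then v²/(2a_F) = 349.690 / 9.800 = 35.683 m while braking, for a total of 16.830 + 35.683 = 52.513 m.
Since a_F ≤ a_L and the follower starts braking later, the follower is never slower than the leader, so the closest approach is when both have stopped.
Minimum gap = 52.513 − 29.635 = 22.878 m.

Minimum gap ≈ 23 m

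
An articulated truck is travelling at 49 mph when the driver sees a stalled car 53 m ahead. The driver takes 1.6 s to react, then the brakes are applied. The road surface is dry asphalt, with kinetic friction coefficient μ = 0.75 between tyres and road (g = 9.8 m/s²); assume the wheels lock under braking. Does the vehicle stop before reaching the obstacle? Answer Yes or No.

49 mph × 0.44704 = 21.9050 m/s.
a = μg = 0.75 × 9.8 = 7.350 m/s².
Reaction distance = 21.9050 × 1.6 = 35.048 m.
Braking distance = v²/(2a) = 479.829 / 14.700 = 32.641 m.
Total stopping distance = 35.048 + 32.641 = 67.689 m, vs 53 m available — it cannot stop in time and overshoots by 67.689 − 53 = 14.689 m.

No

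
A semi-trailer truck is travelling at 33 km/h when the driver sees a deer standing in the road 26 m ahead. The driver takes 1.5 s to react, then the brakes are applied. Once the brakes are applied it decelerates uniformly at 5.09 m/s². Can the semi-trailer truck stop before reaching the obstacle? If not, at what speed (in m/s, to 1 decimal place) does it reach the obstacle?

33 km/h ÷ 3.6 = 9.1667 m/s.
Reaction distance = 9.1667 × 1.5 = 13.750 m.
Braking distance = v²/(2a) = 84.028 / 10.180 = 8.254 m.
Total stopping distance = 13.750 + 8.254 = 22.004 m, vs 26 m available — it stops with 26 − 22.004 = 3.996 m to spare.

Yes — it stops about 4.0 m short of the obstacle, so it never reaches it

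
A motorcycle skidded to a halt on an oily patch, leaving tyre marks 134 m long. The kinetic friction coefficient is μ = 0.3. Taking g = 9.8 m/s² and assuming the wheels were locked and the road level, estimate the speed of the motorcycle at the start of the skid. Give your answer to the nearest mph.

Initial speed ≈ 63 mph

Deceleration a = μg = 0.3 × 9.8 = 2.940 m/s².
v = √(2a·d) = √(2 × 2.940 × 134) = √787.920 = 28.0699 m/s.
= 28.0699 ÷ 0.44704 = 62.791 mph.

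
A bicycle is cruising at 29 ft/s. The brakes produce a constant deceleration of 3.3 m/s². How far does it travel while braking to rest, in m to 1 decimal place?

29 ft/s × 0.3048 = 8.8392 m/s.
Braking distance = v²/(2a) = 8.8392² / (2 × 3.300) = 78.131 / 6.600 = 11.838 m.

Braking distance ≈ 11.8 m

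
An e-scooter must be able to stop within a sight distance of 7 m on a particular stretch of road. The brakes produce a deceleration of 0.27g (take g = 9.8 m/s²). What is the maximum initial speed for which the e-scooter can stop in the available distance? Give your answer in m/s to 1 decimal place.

Maximum speed ≈ 6.1 m/s

a = 0.27 × 9.8 = 2.646 m/s².
v²/(2a) = d ⇒ v = √(2 × 2.646 × 7) = √37.04 = 6.0860 m/s.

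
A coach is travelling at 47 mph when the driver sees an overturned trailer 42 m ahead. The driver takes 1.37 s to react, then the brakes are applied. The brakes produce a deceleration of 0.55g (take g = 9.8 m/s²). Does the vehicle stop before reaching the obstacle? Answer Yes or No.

No

47 mph × 0.44704 = 21.0109 m/s.
a = 0.55 × 9.8 = 5.390 m/s².
Reaction distance = 21.0109 × 1.37 = 28.785 m.
Braking distance = v²/(2a) = 441.458 / 10.780 = 40.952 m.
Total stopping distance = 28.785 + 40.952 = 69.737 m, vs 42 m available — it cannot stop in time and overshoots by 69.737 − 42 = 27.737 m.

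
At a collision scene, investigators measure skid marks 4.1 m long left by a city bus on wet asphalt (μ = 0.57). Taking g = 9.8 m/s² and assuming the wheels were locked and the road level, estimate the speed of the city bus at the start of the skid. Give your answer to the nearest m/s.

Deceleration a = μg = 0.57 × 9.8 = 5.586 m/s².
v = √(2a·d) = √(2 × 5.586 × 4.1) = √45.805 = 6.7679 m/s.

Initial speed ≈ 7 m/s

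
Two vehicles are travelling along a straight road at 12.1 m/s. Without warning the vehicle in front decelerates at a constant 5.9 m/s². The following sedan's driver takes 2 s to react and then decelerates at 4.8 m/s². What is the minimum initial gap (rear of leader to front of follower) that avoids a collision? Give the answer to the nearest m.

Leader travels v²/(2a_L) = 146.410 / 11.800 = 12.408 m before stopping.
Follower covers v·t_r = 12.1000 × 2 = 24.200 m while reacting, then v²/(2a_F) = 146.410 / 9.600 = 15.251 m while braking, for a total of 24.200 + 15.251 = 39.451 m.
Since a_F ≤ a_L and the follower starts braking later, the follower is never slower than the leader, so the closest approach is when both have stopped.
Minimum gap = 39.451 − 12.408 = 27.043 m.

Minimum gap ≈ 27 m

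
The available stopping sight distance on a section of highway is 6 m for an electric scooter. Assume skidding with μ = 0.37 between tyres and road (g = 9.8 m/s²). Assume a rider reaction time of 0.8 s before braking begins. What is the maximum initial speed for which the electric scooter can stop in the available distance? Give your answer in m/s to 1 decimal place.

Maximum speed ≈ 4.3 m/s

a = μg = 0.37 × 9.8 = 3.626 m/s².
Stopping distance: v·t_r + v²/(2a) = 6 with t_r = 0.8 s and a = 3.626 m/s².
So v² + 5.802 v − 43.51 = 0.
Positive root: v = −a·t_r + √((a·t_r)² + 2a·d) = −2.901 + √(8.416 + 43.51) = 4.3050 m/s.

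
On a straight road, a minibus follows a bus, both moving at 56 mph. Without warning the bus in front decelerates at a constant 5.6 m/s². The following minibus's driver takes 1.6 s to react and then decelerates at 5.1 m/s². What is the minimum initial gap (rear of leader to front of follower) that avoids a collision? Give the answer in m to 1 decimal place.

Minimum gap ≈ 45.5 m

56 mph × 0.44704 = 25.0342 m/s.
Leader travels v²/(2a_L) = 626.711 / 11.200 = 55.956 m before stopping.
Follower covers v·t_r = 25.0342 × 1.6 = 40.055 m while reacting, then v²/(2a_F) = 626.711 / 10.200 = 61.442 m while braking, for a total of 40.055 + 61.442 = 101.497 m.
Since a_F ≤ a_L and the follower starts braking later, the follower is never slower than the leader, so the closest approach is when both have stopped.
Minimum gap = 101.497 − 55.956 = 45.541 m.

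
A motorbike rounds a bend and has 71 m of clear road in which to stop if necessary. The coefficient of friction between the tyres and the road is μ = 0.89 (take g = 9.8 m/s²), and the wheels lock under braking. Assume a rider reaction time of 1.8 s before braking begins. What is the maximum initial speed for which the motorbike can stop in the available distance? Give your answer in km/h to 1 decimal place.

Maximum speed ≈ 82.2 km/h

a = μg = 0.89 × 9.8 = 8.722 m/s².
Stopping distance: v·t_r + v²/(2a) = 71 with t_r = 1.8 s and a = 8.722 m/s².
So v² + 31.399 v − 1238.52 = 0.
Positive root: v = −a·t_r + √((a·t_r)² + 2a·d) = −15.700 + √(246.490 + 1238.52) = 22.8358 m/s.
22.8358 m/s × 3.6 = 82.209 km/h.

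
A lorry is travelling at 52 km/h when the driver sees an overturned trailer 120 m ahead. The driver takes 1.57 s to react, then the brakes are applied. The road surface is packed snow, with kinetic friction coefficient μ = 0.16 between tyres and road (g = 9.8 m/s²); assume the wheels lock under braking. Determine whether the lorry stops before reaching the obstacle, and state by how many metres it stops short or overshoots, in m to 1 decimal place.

52 km/h ÷ 3.6 = 14.4444 m/s.
a = μg = 0.16 × 9.8 = 1.568 m/s².
Reaction distance = 14.4444 × 1.57 = 22.678 m.
Braking distance = v²/(2a) = 208.641 / 3.136 = 66.531 m.
Total stopping distance = 22.678 + 66.531 = 89.209 m, vs 120 m available — it stops with 120 − 89.209 = 30.791 m to spare.

Yes — it stops 30.8 m short of the obstacle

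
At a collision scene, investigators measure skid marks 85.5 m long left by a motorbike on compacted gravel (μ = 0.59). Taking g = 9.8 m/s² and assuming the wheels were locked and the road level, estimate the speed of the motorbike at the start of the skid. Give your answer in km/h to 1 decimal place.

Deceleration a = μg = 0.59 × 9.8 = 5.782 m/s².
v = √(2a·d) = √(2 × 5.782 × 85.5) = √988.722 = 31.4440 m/s.
= 31.4440 × 3.6 = 113.198 km/h.

Initial speed ≈ 113.2 km/h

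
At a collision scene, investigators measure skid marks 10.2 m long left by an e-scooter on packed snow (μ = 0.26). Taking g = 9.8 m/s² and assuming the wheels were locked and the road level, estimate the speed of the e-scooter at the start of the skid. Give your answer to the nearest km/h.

Deceleration a = μg = 0.26 × 9.8 = 2.548 m/s².
v = √(2a·d) = √(2 × 2.548 × 10.2) = √51.979 = 7.2096 m/s.
= 7.2096 × 3.6 = 25.955 km/h.

Initial speed ≈ 26 km/h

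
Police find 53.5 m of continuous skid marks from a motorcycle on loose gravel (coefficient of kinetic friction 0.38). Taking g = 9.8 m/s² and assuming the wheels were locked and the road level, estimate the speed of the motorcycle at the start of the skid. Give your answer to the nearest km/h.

Deceleration a = μg = 0.38 × 9.8 = 3.724 m/s².
v = √(2a·d) = √(2 × 3.724 × 53.5) = √398.468 = 19.9617 m/s.
= 19.9617 × 3.6 = 71.862 km/h.

Initial speed ≈ 72 km/h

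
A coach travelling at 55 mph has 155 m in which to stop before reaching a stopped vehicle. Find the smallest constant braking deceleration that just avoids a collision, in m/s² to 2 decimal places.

55 mph × 0.44704 = 24.5872 m/s.
v² = 2a·d ⇒ a = v²/(2d) = 24.5872² / (2 × 155.000) = 604.530 / 310.000 = 1.9501 m/s².

Required deceleration ≈ 1.95 m/s²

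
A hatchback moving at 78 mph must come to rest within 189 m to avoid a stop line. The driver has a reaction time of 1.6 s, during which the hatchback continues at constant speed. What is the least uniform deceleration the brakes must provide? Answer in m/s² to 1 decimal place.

78 mph × 0.44704 = 34.8691 m/s.
Distance covered during reaction = 34.8691 × 1.6 = 55.791 m.
Distance available for braking: 189 − 55.791 = 133.209 m.
v² = 2a·d ⇒ a = v²/(2d) = 34.8691² / (2 × 133.209) = 1215.854 / 266.418 = 4.5637 m/s².

Required deceleration ≈ 4.6 m/s²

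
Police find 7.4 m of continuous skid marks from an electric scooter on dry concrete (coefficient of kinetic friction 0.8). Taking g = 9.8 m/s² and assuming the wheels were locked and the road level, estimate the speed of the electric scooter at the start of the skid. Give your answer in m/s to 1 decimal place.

Deceleration a = μg = 0.8 × 9.8 = 7.840 m/s².
v = √(2a·d) = √(2 × 7.840 × 7.4) = √116.032 = 10.7718 m/s.

Initial speed ≈ 10.8 m/s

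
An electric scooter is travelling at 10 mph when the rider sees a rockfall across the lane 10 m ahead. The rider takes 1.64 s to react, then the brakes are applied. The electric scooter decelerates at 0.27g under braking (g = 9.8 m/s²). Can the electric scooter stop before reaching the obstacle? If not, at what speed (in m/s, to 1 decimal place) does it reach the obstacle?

No — it strikes the obstacle at 2.4 m/s

10 mph × 0.44704 = 4.4704 m/s.
a = 0.27 × 9.8 = 2.646 m/s².
Reaction distance = 4.4704 × 1.64 = 7.331 m.
Braking distance needed to stop: v²/(2a) = 19.984 / 5.292 = 3.776 m, so total needed = 7.331 + 3.776 = 11.107 m > 10 m — it cannot stop.
Distance remaining when braking begins: 10 − 7.331 = 2.669 m.
v² = v₀² − 2a·d = 19.984 − 2 × 2.646 × 2.669 = 5.860 m²/s².
v = √5.860 = 2.421 m/s.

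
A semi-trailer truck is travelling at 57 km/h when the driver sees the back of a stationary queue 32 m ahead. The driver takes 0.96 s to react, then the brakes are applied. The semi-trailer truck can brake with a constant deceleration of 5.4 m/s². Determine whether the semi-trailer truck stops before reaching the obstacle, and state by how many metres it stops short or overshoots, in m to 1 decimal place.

No — it overshoots by 6.4 m

57 km/h ÷ 3.6 = 15.8333 m/s.
Reaction distance = 15.8333 × 0.96 = 15.200 m.
Braking distance = v²/(2a) = 250.693 / 10.800 = 23.212 m.
Total stopping distance = 15.200 + 23.212 = 38.412 m, vs 32 m available — it cannot stop in time and overshoots by 38.412 − 32 = 6.412 m.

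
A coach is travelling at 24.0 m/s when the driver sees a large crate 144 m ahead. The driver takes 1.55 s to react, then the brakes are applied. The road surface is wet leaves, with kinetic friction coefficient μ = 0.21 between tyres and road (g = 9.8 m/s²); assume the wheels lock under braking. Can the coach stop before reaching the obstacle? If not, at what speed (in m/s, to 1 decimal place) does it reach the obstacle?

a = μg = 0.21 × 9.8 = 2.058 m/s².
Reaction distance = 24.0000 × 1.55 = 37.200 m.
Braking distance needed to stop: v²/(2a) = 576.000 / 4.116 = 139.942 m, so total needed = 37.200 + 139.942 = 177.142 m > 144 m — it cannot stop.
Distance remaining when braking begins: 144 − 37.200 = 106.800 m.
v² = v₀² − 2a·d = 576.000 − 2 × 2.058 × 106.800 = 136.411 m²/s².
v = √136.411 = 11.680 m/s.

No — it strikes the obstacle at 11.7 m/s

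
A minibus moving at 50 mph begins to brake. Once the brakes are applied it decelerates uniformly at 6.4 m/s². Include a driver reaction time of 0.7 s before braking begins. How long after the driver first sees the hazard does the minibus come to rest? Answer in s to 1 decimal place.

Total time ≈ 4.2 s

50 mph × 0.44704 = 22.3520 m/s.
Braking time = v/a = 22.3520 / 6.400 = 3.492 s.
Total = 0.7 + 3.492 = 4.192 s.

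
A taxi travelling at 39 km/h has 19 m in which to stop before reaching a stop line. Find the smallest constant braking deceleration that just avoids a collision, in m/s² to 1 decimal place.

Required deceleration ≈ 3.1 m/s²

39 km/h ÷ 3.6 = 10.8333 m/s.
v² = 2a·d ⇒ a = v²/(2d) = 10.8333² / (2 × 19.000) = 117.360 / 38.000 = 3.0884 m/s².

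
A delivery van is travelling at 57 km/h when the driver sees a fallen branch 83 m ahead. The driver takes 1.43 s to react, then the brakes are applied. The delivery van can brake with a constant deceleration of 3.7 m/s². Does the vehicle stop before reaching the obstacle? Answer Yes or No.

57 km/h ÷ 3.6 = 15.8333 m/s.
Reaction distance = 15.8333 × 1.43 = 22.642 m.
Braking distance = v²/(2a) = 250.693 / 7.400 = 33.877 m.
Total stopping distance = 22.642 + 33.877 = 56.519 m, vs 83 m available — it stops with 83 − 56.519 = 26.481 m to spare.

Yes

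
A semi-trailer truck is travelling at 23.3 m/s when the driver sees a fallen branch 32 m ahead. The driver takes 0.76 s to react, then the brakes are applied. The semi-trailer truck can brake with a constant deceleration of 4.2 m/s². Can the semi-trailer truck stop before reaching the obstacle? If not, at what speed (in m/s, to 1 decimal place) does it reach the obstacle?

Reaction distance = 23.3000 × 0.76 = 17.708 m.
Braking distance needed to stop: v²/(2a) = 542.890 / 8.400 = 64.630 m, so total needed = 17.708 + 64.630 = 82.338 m > 32 m — it cannot stop.
Distance remaining when braking begins: 32 − 17.708 = 14.292 m.
v² = v₀² − 2a·d = 542.890 − 2 × 4.200 × 14.292 = 422.837 m²/s².
v = √422.837 = 20.563 m/s.

No — it strikes the obstacle at 20.6 m/s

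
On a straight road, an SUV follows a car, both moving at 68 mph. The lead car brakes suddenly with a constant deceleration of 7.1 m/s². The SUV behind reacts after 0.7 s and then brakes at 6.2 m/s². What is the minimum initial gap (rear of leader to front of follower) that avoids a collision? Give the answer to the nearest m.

68 mph × 0.44704 = 30.3987 m/s.
Leader travels v²/(2a_L) = 924.081 / 14.200 = 65.076 m before stopping.
Follower covers v·t_r = 30.3987 × 0.7 = 21.279 m while reacting, then v²/(2a_F) = 924.081 / 12.400 = 74.523 m while braking, for a total of 21.279 + 74.523 = 95.802 m.
Since a_F ≤ a_L and the follower starts braking later, the follower is never slower than the leader, so the closest approach is when both have stopped.
Minimum gap = 95.802 − 65.076 = 30.726 m.

Minimum gap ≈ 31 m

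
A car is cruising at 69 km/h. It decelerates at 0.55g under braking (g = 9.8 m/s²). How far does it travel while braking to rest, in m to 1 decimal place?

69 km/h ÷ 3.6 = 19.1667 m/s.
a = 0.55 × 9.8 = 5.390 m/s².
Braking distance = v²/(2a) = 19.1667² / (2 × 5.390) = 367.362 / 10.780 = 34.078 m.

Braking distance ≈ 34.1 m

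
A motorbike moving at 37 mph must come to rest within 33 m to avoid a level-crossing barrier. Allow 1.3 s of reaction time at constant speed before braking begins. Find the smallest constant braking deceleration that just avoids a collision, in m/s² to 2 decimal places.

Required deceleration ≈ 11.90 m/s²

37 mph × 0.44704 = 16.5405 m/s.
Distance covered during reaction = 16.5405 × 1.3 = 21.503 m.
Distance available for braking: 33 − 21.503 = 11.497 m.
v² = 2a·d ⇒ a = v²/(2d) = 16.5405² / (2 × 11.497) = 273.588 / 22.994 = 11.8982 m/s².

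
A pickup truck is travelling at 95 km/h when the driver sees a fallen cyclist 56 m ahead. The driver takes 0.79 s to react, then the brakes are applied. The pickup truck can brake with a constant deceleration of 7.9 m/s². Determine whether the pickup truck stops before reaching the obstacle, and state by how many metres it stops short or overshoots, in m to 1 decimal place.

No — it overshoots by 8.9 m

95 km/h ÷ 3.6 = 26.3889 m/s.
Reaction distance = 26.3889 × 0.79 = 20.847 m.
Braking distance = v²/(2a) = 696.374 / 15.800 = 44.074 m.
Total stopping distance = 20.847 + 44.074 = 64.921 m, vs 56 m available — it cannot stop in time and overshoots by 64.921 − 56 = 8.921 m.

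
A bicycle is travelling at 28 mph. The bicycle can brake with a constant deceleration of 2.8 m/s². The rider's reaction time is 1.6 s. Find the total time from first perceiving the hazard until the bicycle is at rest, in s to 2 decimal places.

Total time ≈ 6.07 s

28 mph × 0.44704 = 12.5171 m/s.
Braking time = v/a = 12.5171 / 2.800 = 4.470 s.
Total = 1.6 + 4.470 = 6.070 s.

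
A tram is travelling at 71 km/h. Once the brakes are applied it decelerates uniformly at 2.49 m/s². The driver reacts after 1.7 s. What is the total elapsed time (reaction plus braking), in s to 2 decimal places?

Total time ≈ 9.62 s

71 km/h ÷ 3.6 = 19.7222 m/s.
Braking time = v/a = 19.7222 / 2.490 = 7.921 s.
Total = 1.7 + 7.921 = 9.621 s.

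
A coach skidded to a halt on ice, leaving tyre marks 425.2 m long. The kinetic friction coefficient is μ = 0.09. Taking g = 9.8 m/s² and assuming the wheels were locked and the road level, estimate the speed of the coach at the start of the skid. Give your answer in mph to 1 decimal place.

Deceleration a = μg = 0.09 × 9.8 = 0.882 m/s².
v = √(2a·d) = √(2 × 0.882 × 425.2) = √750.053 = 27.3871 m/s.
= 27.3871 ÷ 0.44704 = 61.263 mph.

Initial speed ≈ 61.3 mph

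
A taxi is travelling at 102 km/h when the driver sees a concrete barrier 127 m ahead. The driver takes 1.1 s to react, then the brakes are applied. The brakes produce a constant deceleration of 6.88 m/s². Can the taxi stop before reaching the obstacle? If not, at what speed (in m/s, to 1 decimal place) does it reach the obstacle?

Yes — it stops about 37.5 m short of the obstacle, so it never reaches it

102 km/h ÷ 3.6 = 28.3333 m/s.
Reaction distance = 28.3333 × 1.1 = 31.167 m.
Braking distance = v²/(2a) = 802.776 / 13.760 = 58.341 m.
Total stopping distance = 31.167 + 58.341 = 89.508 m, vs 127 m available — it stops with 127 − 89.508 = 37.492 m to spare.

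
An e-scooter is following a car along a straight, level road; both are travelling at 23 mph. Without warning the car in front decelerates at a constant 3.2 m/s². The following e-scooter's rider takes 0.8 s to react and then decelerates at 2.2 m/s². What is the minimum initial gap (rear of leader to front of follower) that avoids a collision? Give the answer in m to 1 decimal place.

23 mph × 0.44704 = 10.2819 m/s.
Leader travels v²/(2a_L) = 105.717 / 6.400 = 16.518 m before stopping.
Follower covers v·t_r = 10.2819 × 0.8 = 8.226 m while reacting, then v²/(2a_F) = 105.717 / 4.400 = 24.027 m while braking, for a total of 8.226 + 24.027 = 32.253 m.
Since a_F ≤ a_L and the follower starts braking later, the follower is never slower than the leader, so the closest approach is when both have stopped.
Minimum gap = 32.253 − 16.518 = 15.735 m.

Minimum gap ≈ 15.7 m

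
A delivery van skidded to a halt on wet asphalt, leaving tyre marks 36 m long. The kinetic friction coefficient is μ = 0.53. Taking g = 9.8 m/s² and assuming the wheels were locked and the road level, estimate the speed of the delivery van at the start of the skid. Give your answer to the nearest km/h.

Deceleration a = μg = 0.53 × 9.8 = 5.194 m/s².
v = √(2a·d) = √(2 × 5.194 × 36) = √373.968 = 19.3383 m/s.
= 19.3383 × 3.6 = 69.618 km/h.

Initial speed ≈ 70 km/h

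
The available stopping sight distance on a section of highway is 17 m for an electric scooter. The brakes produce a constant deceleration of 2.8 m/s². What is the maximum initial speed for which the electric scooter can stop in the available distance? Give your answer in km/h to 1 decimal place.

v²/(2a) = d ⇒ v = √(2 × 2.800 × 17) = √95.20 = 9.7570 m/s.
9.7570 m/s × 3.6 = 35.125 km/h.

Maximum speed ≈ 35.1 km/h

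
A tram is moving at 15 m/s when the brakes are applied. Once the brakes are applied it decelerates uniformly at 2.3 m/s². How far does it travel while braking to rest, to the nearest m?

Braking distance ≈ 49 m

Braking distance = v²/(2a) = 15.0000² / (2 × 2.300) = 225.000 / 4.600 = 48.913 m.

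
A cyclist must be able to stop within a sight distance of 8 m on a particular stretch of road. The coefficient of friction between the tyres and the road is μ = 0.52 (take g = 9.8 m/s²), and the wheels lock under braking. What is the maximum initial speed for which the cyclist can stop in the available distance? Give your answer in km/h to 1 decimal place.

a = μg = 0.52 × 9.8 = 5.096 m/s².
v²/(2a) = d ⇒ v = √(2 × 5.096 × 8) = √81.54 = 9.0300 m/s.
9.0300 m/s × 3.6 = 32.508 km/h.

Maximum speed ≈ 32.5 km/h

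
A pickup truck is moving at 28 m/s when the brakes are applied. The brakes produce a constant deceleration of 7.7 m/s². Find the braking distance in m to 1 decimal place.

Braking distance = v²/(2a) = 28.0000² / (2 × 7.700) = 784.000 / 15.400 = 50.909 m.

Braking distance ≈ 50.9 m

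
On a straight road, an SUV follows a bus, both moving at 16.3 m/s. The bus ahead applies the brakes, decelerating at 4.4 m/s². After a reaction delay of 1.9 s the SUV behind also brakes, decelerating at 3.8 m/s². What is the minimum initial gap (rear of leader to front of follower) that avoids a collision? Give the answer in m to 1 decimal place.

Minimum gap ≈ 35.7 m

Leader travels v²/(2a_L) = 265.690 / 8.800 = 30.192 m before stopping.
Follower covers v·t_r = 16.3000 × 1.9 = 30.970 m while reacting, then v²/(2a_F) = 265.690 / 7.600 = 34.959 m while braking, for a total of 30.970 + 34.959 = 65.929 m.
Since a_F ≤ a_L and the follower starts braking later, the follower is never slower than the leader, so the closest approach is when both have stopped.
Minimum gap = 65.929 − 30.192 = 35.737 m.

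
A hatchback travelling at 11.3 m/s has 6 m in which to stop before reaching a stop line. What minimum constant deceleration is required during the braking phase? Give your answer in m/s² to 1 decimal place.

v² = 2a·d ⇒ a = v²/(2d) = 11.3000² / (2 × 6.000) = 127.690 / 12.000 = 10.6408 m/s².

Required deceleration ≈ 10.6 m/s²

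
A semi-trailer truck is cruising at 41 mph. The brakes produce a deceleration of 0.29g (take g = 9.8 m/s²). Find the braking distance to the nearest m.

Braking distance ≈ 59 m

41 mph × 0.44704 = 18.3286 m/s.
a = 0.29 × 9.8 = 2.842 m/s².
Braking distance = v²/(2a) = 18.3286² / (2 × 2.842) = 335.938 / 5.684 = 59.102 m.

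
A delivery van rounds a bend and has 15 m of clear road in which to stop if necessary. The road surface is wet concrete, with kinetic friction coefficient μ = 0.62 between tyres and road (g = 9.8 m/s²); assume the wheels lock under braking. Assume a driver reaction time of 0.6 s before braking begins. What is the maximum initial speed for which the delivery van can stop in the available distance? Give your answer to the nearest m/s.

Maximum speed ≈ 10 m/s

a = μg = 0.62 × 9.8 = 6.076 m/s².
Stopping distance: v·t_r + v²/(2a) = 15 with t_r = 0.6 s and a = 6.076 m/s².
So v² + 7.291 v − 182.28 = 0.
Positive root: v = −a·t_r + √((a·t_r)² + 2a·d) = −3.646 + √(13.293 + 182.28) = 10.3387 m/s.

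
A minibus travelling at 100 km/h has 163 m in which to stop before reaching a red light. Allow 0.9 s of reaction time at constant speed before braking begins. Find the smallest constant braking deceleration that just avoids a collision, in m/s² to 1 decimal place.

100 km/h ÷ 3.6 = 27.7778 m/s.
Distance covered during reaction = 27.7778 × 0.9 = 25.000 m.
Distance available for braking: 163 − 25.000 = 138.000 m.
v² = 2a·d ⇒ a = v²/(2d) = 27.7778² / (2 × 138.000) = 771.606 / 276.000 = 2.7957 m/s².

Required deceleration ≈ 2.8 m/s²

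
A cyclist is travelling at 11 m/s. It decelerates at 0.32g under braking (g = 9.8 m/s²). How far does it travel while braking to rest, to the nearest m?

Braking distance ≈ 19 m

a = 0.32 × 9.8 = 3.136 m/s².
Braking distance = v²/(2a) = 11.0000² / (2 × 3.136) = 121.000 / 6.272 = 19.292 m.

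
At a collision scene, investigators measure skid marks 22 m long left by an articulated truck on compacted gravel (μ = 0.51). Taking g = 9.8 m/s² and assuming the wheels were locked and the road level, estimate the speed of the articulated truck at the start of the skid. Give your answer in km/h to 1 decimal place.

Initial speed ≈ 53.4 km/h

Deceleration a = μg = 0.51 × 9.8 = 4.998 m/s².
v = √(2a·d) = √(2 × 4.998 × 22) = √219.912 = 14.8294 m/s.
= 14.8294 × 3.6 = 53.386 km/h.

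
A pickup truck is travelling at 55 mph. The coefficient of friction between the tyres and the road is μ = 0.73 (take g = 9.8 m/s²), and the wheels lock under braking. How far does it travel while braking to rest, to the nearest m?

55 mph × 0.44704 = 24.5872 m/s.
a = μg = 0.73 × 9.8 = 7.154 m/s².
Braking distance = v²/(2a) = 24.5872² / (2 × 7.154) = 604.530 / 14.308 = 42.251 m.

Braking distance ≈ 42 m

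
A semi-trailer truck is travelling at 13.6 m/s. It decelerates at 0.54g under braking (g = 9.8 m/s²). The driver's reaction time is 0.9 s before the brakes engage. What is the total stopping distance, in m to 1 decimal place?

a = 0.54 × 9.8 = 5.292 m/s².
Reaction distance = v·t_r = 13.6000 × 0.9 = 12.240 m.
Braking distance = v²/(2a) = 13.6000² / (2 × 5.292) = 184.960 / 10.584 = 17.475 m.
Total = 12.240 + 17.475 = 29.715 m.

Total stopping distance ≈ 29.7 m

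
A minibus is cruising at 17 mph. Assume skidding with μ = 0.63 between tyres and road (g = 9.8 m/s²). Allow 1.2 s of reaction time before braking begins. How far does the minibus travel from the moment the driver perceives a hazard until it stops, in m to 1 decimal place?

17 mph × 0.44704 = 7.5997 m/s.
a = μg = 0.63 × 9.8 = 6.174 m/s².
Reaction distance = v·t_r = 7.5997 × 1.2 = 9.120 m.
Braking distance = v²/(2a) = 7.5997² / (2 × 6.174) = 57.755 / 12.348 = 4.677 m.
Total = 9.120 + 4.677 = 13.797 m.

Total stopping distance ≈ 13.8 m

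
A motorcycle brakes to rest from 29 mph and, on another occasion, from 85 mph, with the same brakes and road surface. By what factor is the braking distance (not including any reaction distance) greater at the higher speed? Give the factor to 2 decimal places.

Braking distance d = v²/(2a), so with a fixed, d ∝ v².
Factor = (85/29)² = 2.9310² = 8.5908.

Factor ≈ 8.59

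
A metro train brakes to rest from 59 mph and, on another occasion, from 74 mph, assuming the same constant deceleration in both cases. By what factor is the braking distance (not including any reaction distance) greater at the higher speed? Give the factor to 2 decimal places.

Braking distance d = v²/(2a), so with a fixed, d ∝ v².
Factor = (74/59)² = 1.2542² = 1.5730.

Factor ≈ 1.57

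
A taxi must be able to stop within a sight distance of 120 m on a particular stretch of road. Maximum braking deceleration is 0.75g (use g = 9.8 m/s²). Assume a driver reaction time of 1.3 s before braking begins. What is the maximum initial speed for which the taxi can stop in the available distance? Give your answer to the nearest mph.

Maximum speed ≈ 75 mph

a = 0.75 × 9.8 = 7.350 m/s².
Stopping distance: v·t_r + v²/(2a) = 120 with t_r = 1.3 s and a = 7.350 m/s².
So v² + 19.110 v − 1764.00 = 0.
Positive root: v = −a·t_r + √((a·t_r)² + 2a·d) = −9.555 + √(91.298 + 1764.00) = 33.5182 m/s.
33.5182 m/s ÷ 0.44704 = 74.978 mph.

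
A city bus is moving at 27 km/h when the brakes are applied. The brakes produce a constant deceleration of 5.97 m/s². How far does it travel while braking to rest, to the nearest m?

Braking distance ≈ 5 m

27 km/h ÷ 3.6 = 7.5000 m/s.
Braking distance = v²/(2a) = 7.5000² / (2 × 5.970) = 56.250 / 11.940 = 4.711 m.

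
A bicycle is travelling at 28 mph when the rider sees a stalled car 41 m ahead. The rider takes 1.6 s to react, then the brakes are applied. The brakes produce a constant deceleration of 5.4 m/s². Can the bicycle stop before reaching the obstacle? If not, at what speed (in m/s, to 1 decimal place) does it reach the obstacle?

Yes — it stops about 6.5 m short of the obstacle, so it never reaches it

28 mph × 0.44704 = 12.5171 m/s.
Reaction distance = 12.5171 × 1.6 = 20.027 m.
Braking distance = v²/(2a) = 156.678 / 10.800 = 14.507 m.
Total stopping distance = 20.027 + 14.507 = 34.534 m, vs 41 m available — it stops with 41 − 34.534 = 6.466 m to spare.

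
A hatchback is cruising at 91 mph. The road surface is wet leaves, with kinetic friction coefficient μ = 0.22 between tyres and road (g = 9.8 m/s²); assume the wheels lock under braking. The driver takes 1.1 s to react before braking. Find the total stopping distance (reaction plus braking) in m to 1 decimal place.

91 mph × 0.44704 = 40.6806 m/s.
a = μg = 0.22 × 9.8 = 2.156 m/s².
Reaction distance = v·t_r = 40.6806 × 1.1 = 44.749 m.
Braking distance = v²/(2a) = 40.6806² / (2 × 2.156) = 1654.911 / 4.312 = 383.792 m.
Total = 44.749 + 383.792 = 428.541 m.

Total stopping distance ≈ 428.5 m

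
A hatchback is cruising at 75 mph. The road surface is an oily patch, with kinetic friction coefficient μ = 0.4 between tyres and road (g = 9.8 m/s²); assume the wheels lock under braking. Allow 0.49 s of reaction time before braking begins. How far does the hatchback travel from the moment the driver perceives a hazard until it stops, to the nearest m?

75 mph × 0.44704 = 33.5280 m/s.
a = μg = 0.4 × 9.8 = 3.920 m/s².
Reaction distance = v·t_r = 33.5280 × 0.49 = 16.429 m.
Braking distance = v²/(2a) = 33.5280² / (2 × 3.920) = 1124.127 / 7.840 = 143.384 m.
Total = 16.429 + 143.384 = 159.813 m.

Total stopping distance ≈ 160 m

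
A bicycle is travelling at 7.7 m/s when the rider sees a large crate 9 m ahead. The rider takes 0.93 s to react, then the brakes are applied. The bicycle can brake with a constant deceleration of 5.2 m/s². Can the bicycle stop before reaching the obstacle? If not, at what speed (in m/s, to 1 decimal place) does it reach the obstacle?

No — it strikes the obstacle at 6.3 m/s

Reaction distance = 7.7000 × 0.93 = 7.161 m.
Braking distance needed to stop: v²/(2a) = 59.290 / 10.400 = 5.701 m, so total needed = 7.161 + 5.701 = 12.862 m > 9 m — it cannot stop.
Distance remaining when braking begins: 9 − 7.161 = 1.839 m.
v² = v₀² − 2a·d = 59.290 − 2 × 5.200 × 1.839 = 40.164 m²/s².
v = √40.164 = 6.338 m/s.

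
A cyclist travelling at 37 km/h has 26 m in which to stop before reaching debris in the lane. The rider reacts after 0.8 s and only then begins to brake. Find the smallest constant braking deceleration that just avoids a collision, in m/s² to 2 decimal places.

37 km/h ÷ 3.6 = 10.2778 m/s.
Distance covered during reaction = 10.2778 × 0.8 = 8.222 m.
Distance available for braking: 26 − 8.222 = 17.778 m.
v² = 2a·d ⇒ a = v²/(2d) = 10.2778² / (2 × 17.778) = 105.633 / 35.556 = 2.9709 m/s².

Required deceleration ≈ 2.97 m/s²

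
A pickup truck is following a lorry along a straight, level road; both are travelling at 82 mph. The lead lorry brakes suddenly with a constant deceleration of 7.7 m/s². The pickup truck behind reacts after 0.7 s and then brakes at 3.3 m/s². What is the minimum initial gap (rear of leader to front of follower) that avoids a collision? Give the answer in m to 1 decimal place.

82 mph × 0.44704 = 36.6573 m/s.
Leader travels v²/(2a_L) = 1343.758 / 15.400 = 87.257 m before stopping.
Follower covers v·t_r = 36.6573 × 0.7 = 25.660 m while reacting, then v²/(2a_F) = 1343.758 / 6.600 = 203.600 m while braking, for a total of 25.660 + 203.600 = 229.260 m.
Since a_F ≤ a_L and the follower starts braking later, the follower is never slower than the leader, so the closest approach is when both have stopped.
Minimum gap = 229.260 − 87.257 = 142.003 m.

Minimum gap ≈ 142.0 m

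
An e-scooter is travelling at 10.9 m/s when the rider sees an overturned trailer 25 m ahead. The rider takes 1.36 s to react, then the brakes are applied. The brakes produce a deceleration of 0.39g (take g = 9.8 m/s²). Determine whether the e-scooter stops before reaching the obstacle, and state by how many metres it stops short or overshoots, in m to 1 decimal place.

a = 0.39 × 9.8 = 3.822 m/s².
Reaction distance = 10.9000 × 1.36 = 14.824 m.
Braking distance = v²/(2a) = 118.810 / 7.644 = 15.543 m.
Total stopping distance = 14.824 + 15.543 = 30.367 m, vs 25 m available — it cannot stop in time and overshoots by 30.367 − 25 = 5.367 m.

No — it overshoots by 5.4 m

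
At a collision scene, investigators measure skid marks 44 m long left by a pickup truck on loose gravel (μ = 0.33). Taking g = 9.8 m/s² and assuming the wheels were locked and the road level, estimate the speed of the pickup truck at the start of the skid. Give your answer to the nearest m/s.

Initial speed ≈ 17 m/s

Deceleration a = μg = 0.33 × 9.8 = 3.234 m/s².
v = √(2a·d) = √(2 × 3.234 × 44) = √284.592 = 16.8699 m/s.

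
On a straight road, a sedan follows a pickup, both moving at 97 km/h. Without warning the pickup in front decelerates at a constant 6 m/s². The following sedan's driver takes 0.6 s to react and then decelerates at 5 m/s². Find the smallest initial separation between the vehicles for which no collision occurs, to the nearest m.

Minimum gap ≈ 28 m

97 km/h ÷ 3.6 = 26.9444 m/s.
Leader travels v²/(2a_L) = 726.001 / 12.000 = 60.500 m before stopping.
Follower covers v·t_r = 26.9444 × 0.6 = 16.167 m while reacting, then v²/(2a_F) = 726.001 / 10.000 = 72.600 m while braking, for a total of 16.167 + 72.600 = 88.767 m.
Since a_F ≤ a_L and the follower starts braking later, the follower is never slower than the leader, so the closest approach is when both have stopped.
Minimum gap = 88.767 − 60.500 = 28.267 m.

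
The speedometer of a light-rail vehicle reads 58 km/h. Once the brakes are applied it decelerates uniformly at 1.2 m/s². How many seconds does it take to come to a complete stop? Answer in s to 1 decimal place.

58 km/h ÷ 3.6 = 16.1111 m/s.
Braking time = v/a = 16.1111 / 1.200 = 13.426 s.

Braking time ≈ 13.4 s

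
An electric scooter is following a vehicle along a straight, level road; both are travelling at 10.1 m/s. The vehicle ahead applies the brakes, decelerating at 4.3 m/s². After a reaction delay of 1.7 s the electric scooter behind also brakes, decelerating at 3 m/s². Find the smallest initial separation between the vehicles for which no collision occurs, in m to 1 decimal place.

Minimum gap ≈ 22.3 m

Leader travels v²/(2a_L) = 102.010 / 8.600 = 11.862 m before stopping.
Follower covers v·t_r = 10.1000 × 1.7 = 17.170 m while reacting, then v²/(2a_F) = 102.010 / 6.000 = 17.002 m while braking, for a total of 17.170 + 17.002 = 34.172 m.
Since a_F ≤ a_L and the follower starts braking later, the follower is never slower than the leader, so the closest approach is when both have stopped.
Minimum gap = 34.172 − 11.862 = 22.310 m.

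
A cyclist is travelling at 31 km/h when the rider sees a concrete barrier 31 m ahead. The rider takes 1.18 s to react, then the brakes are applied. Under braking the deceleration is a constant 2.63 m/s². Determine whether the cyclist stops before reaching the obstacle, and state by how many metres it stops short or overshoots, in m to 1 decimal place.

Yes — it stops 6.7 m short of the obstacle

31 km/h ÷ 3.6 = 8.6111 m/s.
Reaction distance = 8.6111 × 1.18 = 10.161 m.
Braking distance = v²/(2a) = 74.151 / 5.260 = 14.097 m.
Total stopping distance = 10.161 + 14.097 = 24.258 m, vs 31 m available — it stops with 31 − 24.258 = 6.742 m to spare.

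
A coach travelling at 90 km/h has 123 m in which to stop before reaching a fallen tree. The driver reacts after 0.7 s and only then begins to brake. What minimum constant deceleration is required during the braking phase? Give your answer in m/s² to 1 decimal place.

Required deceleration ≈ 3.0 m/s²

90 km/h ÷ 3.6 = 25.0000 m/s.
Distance covered during reaction = 25.0000 × 0.7 = 17.500 m.
Distance available for braking: 123 − 17.500 = 105.500 m.
v² = 2a·d ⇒ a = v²/(2d) = 25.0000² / (2 × 105.500) = 625.000 / 211.000 = 2.9621 m/s².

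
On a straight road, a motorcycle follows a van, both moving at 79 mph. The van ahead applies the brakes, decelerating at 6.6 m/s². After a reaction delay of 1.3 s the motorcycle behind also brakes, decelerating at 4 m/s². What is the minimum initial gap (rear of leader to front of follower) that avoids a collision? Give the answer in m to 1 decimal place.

79 mph × 0.44704 = 35.3162 m/s.
Leader travels v²/(2a_L) = 1247.234 / 13.200 = 94.487 m before stopping.
Follower covers v·t_r = 35.3162 × 1.3 = 45.911 m while reacting, then v²/(2a_F) = 1247.234 / 8.000 = 155.904 m while braking, for a total of 45.911 + 155.904 = 201.815 m.
Since a_F ≤ a_L and the follower starts braking later, the follower is never slower than the leader, so the closest approach is when both have stopped.
Minimum gap = 201.815 − 94.487 = 107.328 m.

Minimum gap ≈ 107.3 m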